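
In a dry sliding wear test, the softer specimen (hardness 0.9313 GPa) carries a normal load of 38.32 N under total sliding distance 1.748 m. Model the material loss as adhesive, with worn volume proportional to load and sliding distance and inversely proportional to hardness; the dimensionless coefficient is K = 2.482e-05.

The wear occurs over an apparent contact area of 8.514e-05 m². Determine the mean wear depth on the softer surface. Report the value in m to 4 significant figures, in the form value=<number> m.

Every step keeps full float precision, and printed values are rounded — a lone final rounding: 4 significant figures.
Hardness H = 0.9313 GPa = 9.313e+08 Pa.
Expressed in SI base units: W = 38.32 N, H = 9.313e+08 Pa, K = 2.482e-05.
Archard volume V = K·W·L/H = 2.482e-05 · 38.32 · 1.748 / 9.313e+08 = 1.785e-12 m³.
Depth h = V/A = 1.785e-12 / 8.514e-05 = 2.097e-08 m.

value=2.097e-08 m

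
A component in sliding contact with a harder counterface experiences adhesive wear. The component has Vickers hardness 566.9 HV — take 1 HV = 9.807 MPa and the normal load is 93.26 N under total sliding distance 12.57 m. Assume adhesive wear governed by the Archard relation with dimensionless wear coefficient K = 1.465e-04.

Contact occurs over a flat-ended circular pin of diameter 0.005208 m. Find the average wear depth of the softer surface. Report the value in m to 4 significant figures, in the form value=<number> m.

value=1.450e-06 m

All working math maintains full float precision, and displayed values are rounded — rounded once at the end to 4 significant figures.
Convert: Hardness H = 566.9 HV × 9.807 MPa/HV = 5560 MPa = 5.560e+09 Pa.
Convert: Contact area A = π·d²/4 = π·(0.005208 m)²/4 = 2.130e-05 m².
Working in SI base units: W = 93.26 N, H = 5.560e+09 Pa, K = 1.465e-04.
By Archard's law, V = K·W·L/H = 1.465e-04 · 93.26 · 12.57 / 5.560e+09 = 3.089e-11 m³.
Depth of wear h = V/A = 3.089e-11 / 2.130e-05 = 1.450e-06 m.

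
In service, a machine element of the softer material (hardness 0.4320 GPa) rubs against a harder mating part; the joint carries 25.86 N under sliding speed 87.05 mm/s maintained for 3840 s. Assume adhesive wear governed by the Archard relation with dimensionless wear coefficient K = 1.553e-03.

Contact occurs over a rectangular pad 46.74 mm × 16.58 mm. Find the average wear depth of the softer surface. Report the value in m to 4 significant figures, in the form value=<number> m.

Intermediates are printed rounded; every step maintains full precision; rounded just once to 4 significant figures.
Sliding speed v = 87.05 mm/s = 0.08705 m/s. Total distance L = v·t = 0.08705 m/s × 3840 s = 334.3 m.
Hardness H = 0.4320 GPa = 4.320e+08 Pa.
Pad sides 46.74 mm × 16.58 mm = 0.04674 m × 0.01658 m. Contact area A = 0.04674 m × 0.01658 m = 7.749e-04 m².
In SI base units: W = 25.86 N, H = 4.320e+08 Pa, K = 1.553e-03.
The Archard volume V = K·W·L/H = 1.553e-03 · 25.86 · 334.3 / 4.320e+08 = 3.108e-08 m³.
Mean depth h = V/A = 3.108e-08 / 7.749e-04 = 4.010e-05 m.

value=4.010e-05 m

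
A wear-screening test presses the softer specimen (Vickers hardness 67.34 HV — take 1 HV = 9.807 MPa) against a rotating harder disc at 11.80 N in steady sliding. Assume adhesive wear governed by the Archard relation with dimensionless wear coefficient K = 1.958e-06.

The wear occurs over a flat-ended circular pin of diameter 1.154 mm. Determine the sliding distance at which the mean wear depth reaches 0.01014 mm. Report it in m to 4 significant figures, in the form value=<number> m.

value=303.1 m

The intermediates are displayed rounded, and each operation carries exact precision. Rounded just once, at four significant digits.
Convert: Hardness H = 67.34 HV × 9.807 MPa/HV = 660.4 MPa = 6.604e+08 Pa.
Convert: Pin diameter d = 1.154 mm = 0.001154 m. Contact area A = π·d²/4 = π·(0.001154 m)²/4 = 1.046e-06 m².
Convert: Depth limit h_lim = 0.01014 mm = 1.014e-05 m.
Collected in SI base units: W = 11.80 N, H = 6.604e+08 Pa, K = 1.958e-06.
Permissible volume V_lim = h_lim·A = 1.014e-05 · 1.046e-06 = 1.061e-11 m³.
Thus life L = V_lim·H/(K·W) = 1.061e-11 · 6.604e+08 / (1.958e-06 · 11.80) = 303.1 m.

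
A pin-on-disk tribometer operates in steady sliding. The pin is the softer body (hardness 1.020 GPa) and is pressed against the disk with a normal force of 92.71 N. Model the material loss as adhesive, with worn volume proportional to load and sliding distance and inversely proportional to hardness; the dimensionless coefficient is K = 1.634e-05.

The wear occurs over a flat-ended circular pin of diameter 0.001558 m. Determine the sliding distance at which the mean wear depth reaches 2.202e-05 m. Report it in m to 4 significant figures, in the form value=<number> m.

value=28.27 m

All working math maintains full precision, and quoted intermediates are rounded. Rounded once at the end, at 4 significant digits.
Convert: Hardness H = 1.020 GPa = 1.020e+09 Pa.
Convert: Contact area A = π·d²/4 = π·(0.001558 m)²/4 = 1.906e-06 m².
Restated in SI base units: W = 92.71 N, H = 1.020e+09 Pa, K = 1.634e-05.
Wearable volume V_lim = h_lim·A = 2.202e-05 · 1.906e-06 = 4.198e-11 m³.
Inverting, life L = V_lim·H/(K·W) = 4.198e-11 · 1.020e+09 / (1.634e-05 · 92.71) = 28.27 m.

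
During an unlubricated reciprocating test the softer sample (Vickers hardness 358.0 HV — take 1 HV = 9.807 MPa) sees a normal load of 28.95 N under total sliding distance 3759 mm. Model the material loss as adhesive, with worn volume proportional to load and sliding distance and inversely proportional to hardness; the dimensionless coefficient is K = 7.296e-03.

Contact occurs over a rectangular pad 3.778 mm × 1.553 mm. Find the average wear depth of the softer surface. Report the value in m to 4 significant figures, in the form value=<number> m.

value=3.854e-05 m

Every step keeps full precision, and the intermediates appear rounded — a single final rounding, at 4 significant digits.
Total distance L = 3759 mm = 3.759 m.
Hardness H = 358.0 HV × 9.807 MPa/HV = 3511 MPa = 3.511e+09 Pa.
Pad sides 3.778 mm × 1.553 mm = 0.003778 m × 0.001553 m. Contact area A = 0.003778 m × 0.001553 m = 5.867e-06 m².
SI base units throughout: W = 28.95 N, H = 3.511e+09 Pa, K = 7.296e-03.
Apply Archard: V = K·W·L/H = 7.296e-03 · 28.95 · 3.759 / 3.511e+09 = 2.261e-10 m³.
Depth of wear h = V/A = 2.261e-10 / 5.867e-06 = 3.854e-05 m.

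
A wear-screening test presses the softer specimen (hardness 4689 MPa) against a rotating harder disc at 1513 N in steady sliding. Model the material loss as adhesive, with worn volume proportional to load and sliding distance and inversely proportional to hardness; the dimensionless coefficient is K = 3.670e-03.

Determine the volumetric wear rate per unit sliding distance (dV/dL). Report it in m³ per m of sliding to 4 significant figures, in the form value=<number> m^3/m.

Intermediates are shown rounded, and the computation keeps full float precision, and rounded just once to four significant figures.
Hardness H = 4689 MPa = 4.689e+09 Pa.
Collected in SI base units: W = 1513 N, H = 4.689e+09 Pa, K = 3.670e-03.
The wear rate dV/dL = K·W/H — distance-free: 3.670e-03 · 1513 / 4.689e+09 = 1.184e-09 m³/m.

value=1.184e-09 m^3/m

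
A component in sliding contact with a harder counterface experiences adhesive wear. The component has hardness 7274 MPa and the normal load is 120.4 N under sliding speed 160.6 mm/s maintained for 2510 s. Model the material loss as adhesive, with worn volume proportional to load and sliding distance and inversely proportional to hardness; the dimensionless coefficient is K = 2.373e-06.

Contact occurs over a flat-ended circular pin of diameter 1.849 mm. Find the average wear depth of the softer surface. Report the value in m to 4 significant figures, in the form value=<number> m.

Each operation holds full precision, and the intermediates are printed rounded — rounded just once: 4 significant digits.
Convert: Sliding speed v = 160.6 mm/s = 0.1606 m/s. Path length L = v·t = 0.1606 m/s × 2510 s = 403.1 m.
Convert: Hardness H = 7274 MPa = 7.274e+09 Pa.
Convert: Pin diameter d = 1.849 mm = 0.001849 m. Contact area A = π·d²/4 = π·(0.001849 m)²/4 = 2.685e-06 m².
Expressed in SI base units: W = 120.4 N, H = 7.274e+09 Pa, K = 2.373e-06.
Archard relation: V = K·W·L/H = 2.373e-06 · 120.4 · 403.1 / 7.274e+09 = 1.583e-11 m³.
Average depth h = V/A = 1.583e-11 / 2.685e-06 = 5.897e-06 m.

value=5.897e-06 m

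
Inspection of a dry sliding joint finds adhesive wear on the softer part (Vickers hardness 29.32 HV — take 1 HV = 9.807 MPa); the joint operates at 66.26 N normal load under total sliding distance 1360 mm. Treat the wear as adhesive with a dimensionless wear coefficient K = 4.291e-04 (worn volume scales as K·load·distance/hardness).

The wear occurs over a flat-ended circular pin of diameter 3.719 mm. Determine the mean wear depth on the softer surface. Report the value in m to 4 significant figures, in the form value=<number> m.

value=1.238e-05 m

Intermediates are shown rounded, and the algebra carries full precision — a lone final rounding: 4 significant figures.
The distance L = 1360 mm = 1.360 m.
Hardness H = 29.32 HV × 9.807 MPa/HV = 287.5 MPa = 2.875e+08 Pa.
Pin diameter d = 3.719 mm = 0.003719 m. Contact area A = π·d²/4 = π·(0.003719 m)²/4 = 1.086e-05 m².
SI base units throughout: W = 66.26 N, H = 2.875e+08 Pa, K = 4.291e-04.
Archard relation: V = K·W·L/H = 4.291e-04 · 66.26 · 1.360 / 2.875e+08 = 1.345e-10 m³.
Mean depth h = V/A = 1.345e-10 / 1.086e-05 = 1.238e-05 m.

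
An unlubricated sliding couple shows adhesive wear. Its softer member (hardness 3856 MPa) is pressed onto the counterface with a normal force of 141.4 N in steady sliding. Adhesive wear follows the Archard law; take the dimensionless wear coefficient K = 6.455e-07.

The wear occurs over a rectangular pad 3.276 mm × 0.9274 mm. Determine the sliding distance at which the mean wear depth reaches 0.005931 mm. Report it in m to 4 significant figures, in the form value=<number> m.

Printed values are rounded — the computation maintains exact precision, and a lone final rounding, at four significant digits.
Hardness H = 3856 MPa = 3.856e+09 Pa.
Pad sides 3.276 mm × 0.9274 mm = 3.276e-03 m × 9.274e-04 m. Contact area A = 3.276e-03 m × 9.274e-04 m = 3.038e-06 m².
Depth limit h_lim = 0.005931 mm = 5.931e-06 m.
Collected in SI base units: W = 141.4 N, H = 3.856e+09 Pa, K = 6.455e-07.
Allowed volume V_lim = h_lim·A = 5.931e-06 · 3.038e-06 = 1.802e-11 m³.
Sliding life L = V_lim·H/(K·W) = 1.802e-11 · 3.856e+09 / (6.455e-07 · 141.4) = 761.3 m.

value=761.3 m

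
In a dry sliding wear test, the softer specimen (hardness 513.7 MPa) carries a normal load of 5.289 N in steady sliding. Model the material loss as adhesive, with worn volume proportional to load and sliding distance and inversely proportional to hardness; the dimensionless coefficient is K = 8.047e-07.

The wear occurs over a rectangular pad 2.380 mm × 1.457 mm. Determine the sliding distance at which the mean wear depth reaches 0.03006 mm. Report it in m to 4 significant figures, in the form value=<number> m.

Intermediates appear rounded. Each operation maintains full precision — rounded just once to four significant digits.
Hardness H = 513.7 MPa = 5.137e+08 Pa.
Pad sides 2.380 mm × 1.457 mm = 0.002380 m × 0.001457 m. Contact area A = 0.002380 m × 0.001457 m = 3.468e-06 m².
Depth limit h_lim = 0.03006 mm = 3.006e-05 m.
In SI base units, W = 5.289 N, H = 5.137e+08 Pa, K = 8.047e-07.
Permissible volume V_lim = h_lim·A = 3.006e-05 · 3.468e-06 = 1.042e-10 m³.
Life L = V_lim·H/(K·W) = 1.042e-10 · 5.137e+08 / (8.047e-07 · 5.289) = 1.258e+04 m.

value=1.258e+04 m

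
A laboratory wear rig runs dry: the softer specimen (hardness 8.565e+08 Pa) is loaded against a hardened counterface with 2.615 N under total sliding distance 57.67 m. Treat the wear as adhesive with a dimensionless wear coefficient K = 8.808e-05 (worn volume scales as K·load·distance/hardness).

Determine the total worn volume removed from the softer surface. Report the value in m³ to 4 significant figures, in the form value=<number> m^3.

value=1.551e-11 m^3

The algebra carries full float precision, and intermediate values appear rounded. Rounded just once, at 4 significant figures.
SI base units throughout: W = 2.615 N, H = 8.565e+08 Pa, K = 8.808e-05.
Archard relation: V = K·W·L/H = 8.808e-05 · 2.615 · 57.67 / 8.565e+08 = 1.551e-11 m³.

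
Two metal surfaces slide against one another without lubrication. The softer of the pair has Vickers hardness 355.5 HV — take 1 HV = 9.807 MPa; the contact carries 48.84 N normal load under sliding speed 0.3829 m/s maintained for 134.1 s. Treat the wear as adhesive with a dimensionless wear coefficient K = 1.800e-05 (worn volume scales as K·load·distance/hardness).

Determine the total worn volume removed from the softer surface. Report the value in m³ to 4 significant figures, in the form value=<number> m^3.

The algebra holds full precision; the intermediates appear rounded. Rounded once at the end, at four significant digits.
Convert: Sliding distance L = v·t = 0.3829 m/s × 134.1 s = 51.35 m.
Convert: Hardness H = 355.5 HV × 9.807 MPa/HV = 3486 MPa = 3.486e+09 Pa.
As SI base values: W = 48.84 N, H = 3.486e+09 Pa, K = 1.800e-05.
Archard relation: V = K·W·L/H = 1.800e-05 · 48.84 · 51.35 / 3.486e+09 = 1.295e-11 m³.

value=1.295e-11 m^3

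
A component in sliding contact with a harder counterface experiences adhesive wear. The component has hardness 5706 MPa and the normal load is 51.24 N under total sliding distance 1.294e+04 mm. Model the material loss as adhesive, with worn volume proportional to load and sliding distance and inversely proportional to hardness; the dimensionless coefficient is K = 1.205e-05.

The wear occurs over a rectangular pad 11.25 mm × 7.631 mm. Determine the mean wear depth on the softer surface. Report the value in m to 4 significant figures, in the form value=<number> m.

value=1.631e-08 m

The intermediates are displayed rounded, and the computation keeps full precision. Rounded just once to four significant figures.
Convert: Distance L = 1.294e+04 mm = 12.94 m.
Convert: Hardness H = 5706 MPa = 5.706e+09 Pa.
Convert: Pad sides 11.25 mm × 7.631 mm = 0.01125 m × 0.007631 m. Contact area A = 0.01125 m × 0.007631 m = 8.585e-05 m².
Collected in SI base units: W = 51.24 N, H = 5.706e+09 Pa, K = 1.205e-05.
Archard volume V = K·W·L/H = 1.205e-05 · 51.24 · 12.94 / 5.706e+09 = 1.400e-12 m³.
Depth h = V/A = 1.400e-12 / 8.585e-05 = 1.631e-08 m.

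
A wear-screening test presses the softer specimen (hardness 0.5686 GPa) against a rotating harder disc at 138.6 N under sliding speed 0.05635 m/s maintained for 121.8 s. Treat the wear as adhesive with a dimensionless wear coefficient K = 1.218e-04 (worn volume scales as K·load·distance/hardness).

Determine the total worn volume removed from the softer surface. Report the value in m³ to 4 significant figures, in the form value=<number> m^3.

value=2.038e-10 m^3

Printed values are rounded — each operation holds full float precision; a single final rounding: 4 significant digits.
Convert: The distance L = v·t = 0.05635 m/s × 121.8 s = 6.863 m.
Convert: Hardness H = 0.5686 GPa = 5.686e+08 Pa.
Expressed in SI base units: W = 138.6 N, H = 5.686e+08 Pa, K = 1.218e-04.
Volume removed: V = K·W·L/H = 1.218e-04 · 138.6 · 6.863 / 5.686e+08 = 2.038e-10 m³.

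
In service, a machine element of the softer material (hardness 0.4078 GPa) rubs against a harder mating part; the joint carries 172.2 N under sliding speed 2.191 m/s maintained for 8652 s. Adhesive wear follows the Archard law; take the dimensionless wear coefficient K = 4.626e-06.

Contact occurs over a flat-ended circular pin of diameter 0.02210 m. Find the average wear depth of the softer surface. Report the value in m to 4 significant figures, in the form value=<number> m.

The computation carries exact precision — the intermediates are printed rounded — a lone final rounding, at four significant figures.
Convert: Distance covered L = v·t = 2.191 m/s × 8652 s = 1.896e+04 m.
Convert: Hardness H = 0.4078 GPa = 4.078e+08 Pa.
Convert: Contact area A = π·d²/4 = π·(0.02210 m)²/4 = 3.836e-04 m².
SI base units throughout: W = 172.2 N, H = 4.078e+08 Pa, K = 4.626e-06.
Archard volume V = K·W·L/H = 4.626e-06 · 172.2 · 1.896e+04 / 4.078e+08 = 3.703e-08 m³.
Wear depth h = V/A = 3.703e-08 / 3.836e-04 = 9.653e-05 m.

value=9.653e-05 m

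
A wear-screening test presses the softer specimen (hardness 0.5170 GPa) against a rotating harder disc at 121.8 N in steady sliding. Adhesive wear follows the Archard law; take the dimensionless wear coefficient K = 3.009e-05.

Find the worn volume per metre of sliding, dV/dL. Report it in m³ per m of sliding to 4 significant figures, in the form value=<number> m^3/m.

value=7.089e-12 m^3/m

Intermediate values are printed rounded. The computation runs at full precision — a single final rounding to 4 significant digits.
Hardness H = 0.5170 GPa = 5.170e+08 Pa.
Expressed in SI base units: W = 121.8 N, H = 5.170e+08 Pa, K = 3.009e-05.
Volumetric rate dV/dL = K·W/H (independent of L): 3.009e-05 · 121.8 / 5.170e+08 = 7.089e-12 m³/m.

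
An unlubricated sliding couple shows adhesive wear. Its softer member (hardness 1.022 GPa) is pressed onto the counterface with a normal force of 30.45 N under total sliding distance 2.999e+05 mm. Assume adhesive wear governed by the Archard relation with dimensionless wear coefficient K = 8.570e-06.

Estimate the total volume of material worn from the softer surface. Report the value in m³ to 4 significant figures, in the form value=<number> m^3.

value=7.658e-11 m^3

All arithmetic keeps full float precision — the intermediates are printed rounded — rounded once at the end: 4 significant digits.
The distance L = 2.999e+05 mm = 299.9 m.
Hardness H = 1.022 GPa = 1.022e+09 Pa.
SI base units throughout: W = 30.45 N, H = 1.022e+09 Pa, K = 8.570e-06.
Apply Archard: V = K·W·L/H = 8.570e-06 · 30.45 · 299.9 / 1.022e+09 = 7.658e-11 m³.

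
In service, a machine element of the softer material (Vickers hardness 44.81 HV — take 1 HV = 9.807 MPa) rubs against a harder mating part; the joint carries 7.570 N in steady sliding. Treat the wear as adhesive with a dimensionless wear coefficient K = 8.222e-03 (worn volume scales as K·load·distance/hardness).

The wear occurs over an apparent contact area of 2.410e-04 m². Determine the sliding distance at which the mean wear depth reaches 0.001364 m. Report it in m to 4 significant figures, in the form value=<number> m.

value=2321 m

Intermediates are shown rounded — the computation keeps exact precision — rounded just once: 4 significant figures.
Hardness H = 44.81 HV × 9.807 MPa/HV = 439.5 MPa = 4.395e+08 Pa.
Restated in SI base units: W = 7.570 N, H = 4.395e+08 Pa, K = 8.222e-03.
Limit volume V_lim = h_lim·A = 0.001364 · 2.410e-04 = 3.287e-07 m³.
So the life L = V_lim·H/(K·W) = 3.287e-07 · 4.395e+08 / (8.222e-03 · 7.570) = 2321 m.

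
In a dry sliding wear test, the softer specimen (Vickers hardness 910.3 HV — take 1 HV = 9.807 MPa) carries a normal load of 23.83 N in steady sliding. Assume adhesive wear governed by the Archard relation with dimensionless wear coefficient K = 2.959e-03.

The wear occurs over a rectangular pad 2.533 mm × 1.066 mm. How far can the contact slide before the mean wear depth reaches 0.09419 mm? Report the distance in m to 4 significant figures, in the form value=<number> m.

Intermediate values are displayed rounded — all working math runs at full precision. Rounded once at the end to four significant digits.
Hardness H = 910.3 HV × 9.807 MPa/HV = 8927 MPa = 8.927e+09 Pa.
Pad sides 2.533 mm × 1.066 mm = 0.002533 m × 0.001066 m. Contact area A = 0.002533 m × 0.001066 m = 2.700e-06 m².
Depth limit h_lim = 0.09419 mm = 9.419e-05 m.
Working in SI base units: W = 23.83 N, H = 8.927e+09 Pa, K = 2.959e-03.
At the depth limit, V_lim = h_lim·A = 9.419e-05 · 2.700e-06 = 2.543e-10 m³.
Sliding life L = V_lim·H/(K·W) = 2.543e-10 · 8.927e+09 / (2.959e-03 · 23.83) = 32.20 m.

value=32.20 m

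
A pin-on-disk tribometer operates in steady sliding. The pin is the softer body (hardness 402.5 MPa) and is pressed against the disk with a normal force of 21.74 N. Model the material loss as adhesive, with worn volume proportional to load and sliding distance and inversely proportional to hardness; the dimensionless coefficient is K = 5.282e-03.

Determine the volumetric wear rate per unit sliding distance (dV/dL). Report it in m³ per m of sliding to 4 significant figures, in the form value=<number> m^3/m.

All arithmetic holds full float precision. Intermediate values appear rounded — a lone final rounding, at 4 significant figures.
Convert: Hardness H = 402.5 MPa = 4.025e+08 Pa.
Expressed in SI base units: W = 21.74 N, H = 4.025e+08 Pa, K = 5.282e-03.
Sliding wear rate dV/dL = K·W/H (independent of L): 5.282e-03 · 21.74 / 4.025e+08 = 2.853e-10 m³/m.

value=2.853e-10 m^3/m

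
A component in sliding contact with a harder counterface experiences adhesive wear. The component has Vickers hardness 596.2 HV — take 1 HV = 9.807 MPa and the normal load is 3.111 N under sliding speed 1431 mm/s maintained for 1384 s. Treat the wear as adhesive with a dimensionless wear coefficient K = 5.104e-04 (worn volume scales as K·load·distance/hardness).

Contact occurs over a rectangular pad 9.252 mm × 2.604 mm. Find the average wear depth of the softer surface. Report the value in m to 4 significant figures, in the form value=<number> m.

All arithmetic carries exact precision. Intermediate values are shown rounded — one last rounding, at 4 significant figures.
Sliding speed v = 1431 mm/s = 1.431 m/s. Distance L = v·t = 1.431 m/s × 1384 s = 1981 m.
Hardness H = 596.2 HV × 9.807 MPa/HV = 5847 MPa = 5.847e+09 Pa.
Pad sides 9.252 mm × 2.604 mm = 0.009252 m × 0.002604 m. Contact area A = 0.009252 m × 0.002604 m = 2.409e-05 m².
Collected in SI base units: W = 3.111 N, H = 5.847e+09 Pa, K = 5.104e-04.
Wear volume V = K·W·L/H = 5.104e-04 · 3.111 · 1981 / 5.847e+09 = 5.378e-10 m³.
Mean wear depth h = V/A = 5.378e-10 / 2.409e-05 = 2.232e-05 m.

value=2.232e-05 m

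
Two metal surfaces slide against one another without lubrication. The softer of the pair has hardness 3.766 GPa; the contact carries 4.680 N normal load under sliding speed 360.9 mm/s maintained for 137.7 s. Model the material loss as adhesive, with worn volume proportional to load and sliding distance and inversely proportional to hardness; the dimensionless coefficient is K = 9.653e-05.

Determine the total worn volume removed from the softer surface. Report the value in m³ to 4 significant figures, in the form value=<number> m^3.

Intermediate values are displayed rounded — every step keeps exact precision, and one last rounding to 4 significant figures.
Sliding speed v = 360.9 mm/s = 0.3609 m/s. Path length L = v·t = 0.3609 m/s × 137.7 s = 49.70 m.
Hardness H = 3.766 GPa = 3.766e+09 Pa.
In SI base units: W = 4.680 N, H = 3.766e+09 Pa, K = 9.653e-05.
The Archard volume V = K·W·L/H = 9.653e-05 · 4.680 · 49.70 / 3.766e+09 = 5.961e-12 m³.

value=5.961e-12 m^3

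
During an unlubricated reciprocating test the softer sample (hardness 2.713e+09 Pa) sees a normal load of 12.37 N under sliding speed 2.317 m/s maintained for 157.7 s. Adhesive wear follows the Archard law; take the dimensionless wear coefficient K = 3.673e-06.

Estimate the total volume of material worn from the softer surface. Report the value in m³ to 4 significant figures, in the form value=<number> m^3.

value=6.119e-12 m^3

Every step maintains full float precision — intermediate values are printed rounded, and a single final rounding: four significant digits.
Distance L = v·t = 2.317 m/s × 157.7 s = 365.4 m.
In SI base units: W = 12.37 N, H = 2.713e+09 Pa, K = 3.673e-06.
Archard relation: V = K·W·L/H = 3.673e-06 · 12.37 · 365.4 / 2.713e+09 = 6.119e-12 m³.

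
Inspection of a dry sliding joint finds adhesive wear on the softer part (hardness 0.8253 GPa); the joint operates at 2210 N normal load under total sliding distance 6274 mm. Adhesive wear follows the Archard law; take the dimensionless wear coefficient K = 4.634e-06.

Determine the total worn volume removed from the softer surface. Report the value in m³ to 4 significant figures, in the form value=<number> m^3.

value=7.785e-11 m^3

Intermediate values appear rounded — all working math maintains exact precision; a single final rounding to four significant figures.
The distance L = 6274 mm = 6.274 m.
Hardness H = 0.8253 GPa = 8.253e+08 Pa.
Restated in SI base units: W = 2210 N, H = 8.253e+08 Pa, K = 4.634e-06.
Archard volume V = K·W·L/H = 4.634e-06 · 2210 · 6.274 / 8.253e+08 = 7.785e-11 m³.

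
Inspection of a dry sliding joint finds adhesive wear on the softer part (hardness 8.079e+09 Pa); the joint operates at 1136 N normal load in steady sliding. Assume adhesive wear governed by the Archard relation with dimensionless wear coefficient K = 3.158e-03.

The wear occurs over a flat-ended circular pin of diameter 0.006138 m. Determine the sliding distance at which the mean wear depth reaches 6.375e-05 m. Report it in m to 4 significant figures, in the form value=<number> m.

value=4.248 m

The algebra holds exact precision. The intermediates are shown rounded; rounded just once to four significant figures.
Convert: Contact area A = π·d²/4 = π·(0.006138 m)²/4 = 2.959e-05 m².
In SI base units, W = 1136 N, H = 8.079e+09 Pa, K = 3.158e-03.
Limit volume V_lim = h_lim·A = 6.375e-05 · 2.959e-05 = 1.886e-09 m³.
Life L = V_lim·H/(K·W) = 1.886e-09 · 8.079e+09 / (3.158e-03 · 1136) = 4.248 m.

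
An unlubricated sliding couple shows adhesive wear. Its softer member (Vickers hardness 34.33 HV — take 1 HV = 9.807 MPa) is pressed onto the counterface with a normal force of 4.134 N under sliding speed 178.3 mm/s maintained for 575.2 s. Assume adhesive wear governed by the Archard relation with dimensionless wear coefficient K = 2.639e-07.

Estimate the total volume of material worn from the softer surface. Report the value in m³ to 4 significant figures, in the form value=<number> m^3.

value=3.323e-13 m^3

The algebra holds exact precision, and the intermediates appear rounded; rounded once at the end, at 4 significant digits.
Convert: Sliding speed v = 178.3 mm/s = 0.1783 m/s. Total distance L = v·t = 0.1783 m/s × 575.2 s = 102.6 m.
Convert: Hardness H = 34.33 HV × 9.807 MPa/HV = 336.7 MPa = 3.367e+08 Pa.
Expressed in SI base units: W = 4.134 N, H = 3.367e+08 Pa, K = 2.639e-07.
By Archard's law, V = K·W·L/H = 2.639e-07 · 4.134 · 102.6 / 3.367e+08 = 3.323e-13 m³.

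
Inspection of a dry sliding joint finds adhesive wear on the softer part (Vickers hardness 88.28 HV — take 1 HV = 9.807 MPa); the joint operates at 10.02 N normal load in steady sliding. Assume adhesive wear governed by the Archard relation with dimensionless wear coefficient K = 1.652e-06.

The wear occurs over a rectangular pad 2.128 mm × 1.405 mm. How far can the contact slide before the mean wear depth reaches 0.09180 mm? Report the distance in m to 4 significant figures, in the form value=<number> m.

value=1.436e+04 m

All working math maintains full float precision — printed values are rounded, and rounded just once: 4 significant digits.
Convert: Hardness H = 88.28 HV × 9.807 MPa/HV = 865.8 MPa = 8.658e+08 Pa.
Convert: Pad sides 2.128 mm × 1.405 mm = 0.002128 m × 0.001405 m. Contact area A = 0.002128 m × 0.001405 m = 2.990e-06 m².
Convert: Depth limit h_lim = 0.09180 mm = 9.180e-05 m.
In SI base units, W = 10.02 N, H = 8.658e+08 Pa, K = 1.652e-06.
Volume at the limit: V_lim = h_lim·A = 9.180e-05 · 2.990e-06 = 2.745e-10 m³.
Inverting, life L = V_lim·H/(K·W) = 2.745e-10 · 8.658e+08 / (1.652e-06 · 10.02) = 1.436e+04 m.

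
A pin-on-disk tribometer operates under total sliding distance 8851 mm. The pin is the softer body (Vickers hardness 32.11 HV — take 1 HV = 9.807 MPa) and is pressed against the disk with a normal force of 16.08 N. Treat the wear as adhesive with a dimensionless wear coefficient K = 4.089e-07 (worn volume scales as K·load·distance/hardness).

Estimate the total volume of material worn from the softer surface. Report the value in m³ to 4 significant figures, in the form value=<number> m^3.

value=1.848e-13 m^3

The algebra maintains full float precision — shown intermediates are rounded; rounded once at the end: four significant digits.
Convert: The distance L = 8851 mm = 8.851 m.
Convert: Hardness H = 32.11 HV × 9.807 MPa/HV = 314.9 MPa = 3.149e+08 Pa.
Restated in SI base units: W = 16.08 N, H = 3.149e+08 Pa, K = 4.089e-07.
Archard volume V = K·W·L/H = 4.089e-07 · 16.08 · 8.851 / 3.149e+08 = 1.848e-13 m³.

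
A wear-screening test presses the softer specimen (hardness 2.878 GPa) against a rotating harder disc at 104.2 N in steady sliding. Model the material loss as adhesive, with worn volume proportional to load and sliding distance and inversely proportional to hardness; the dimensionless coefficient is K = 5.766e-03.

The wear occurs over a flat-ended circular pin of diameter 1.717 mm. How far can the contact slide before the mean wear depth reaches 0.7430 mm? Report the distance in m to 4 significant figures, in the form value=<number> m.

The intermediates are printed rounded — each operation carries full precision — a lone final rounding, at 4 significant digits.
Hardness H = 2.878 GPa = 2.878e+09 Pa.
Pin diameter d = 1.717 mm = 0.001717 m. Contact area A = π·d²/4 = π·(0.001717 m)²/4 = 2.315e-06 m².
Depth limit h_lim = 0.7430 mm = 7.430e-04 m.
In SI base units, W = 104.2 N, H = 2.878e+09 Pa, K = 5.766e-03.
Permissible volume V_lim = h_lim·A = 7.430e-04 · 2.315e-06 = 1.720e-09 m³.
So the life L = V_lim·H/(K·W) = 1.720e-09 · 2.878e+09 / (5.766e-03 · 104.2) = 8.241 m.

value=8.241 m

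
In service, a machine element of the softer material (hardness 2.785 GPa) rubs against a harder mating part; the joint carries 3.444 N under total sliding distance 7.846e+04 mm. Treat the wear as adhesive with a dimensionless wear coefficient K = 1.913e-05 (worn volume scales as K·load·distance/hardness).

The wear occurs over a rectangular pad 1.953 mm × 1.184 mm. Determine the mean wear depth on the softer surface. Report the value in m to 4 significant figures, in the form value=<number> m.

Each operation carries exact precision — intermediate values appear rounded — one last rounding: four significant digits.
Distance covered L = 7.846e+04 mm = 78.46 m.
Hardness H = 2.785 GPa = 2.785e+09 Pa.
Pad sides 1.953 mm × 1.184 mm = 0.001953 m × 0.001184 m. Contact area A = 0.001953 m × 0.001184 m = 2.312e-06 m².
As SI base values: W = 3.444 N, H = 2.785e+09 Pa, K = 1.913e-05.
Worn volume V = K·W·L/H = 1.913e-05 · 3.444 · 78.46 / 2.785e+09 = 1.856e-12 m³.
Depth h = V/A = 1.856e-12 / 2.312e-06 = 8.027e-07 m.

value=8.027e-07 m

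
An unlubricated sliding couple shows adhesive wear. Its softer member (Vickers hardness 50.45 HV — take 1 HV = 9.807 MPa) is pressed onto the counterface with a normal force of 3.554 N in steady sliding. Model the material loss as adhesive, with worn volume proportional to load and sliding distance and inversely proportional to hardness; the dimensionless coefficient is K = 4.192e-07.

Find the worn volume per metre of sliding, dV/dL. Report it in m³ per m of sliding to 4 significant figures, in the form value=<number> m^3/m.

value=3.011e-15 m^3/m

Each operation holds full float precision; shown intermediates are rounded; rounded once at the end, at four significant digits.
Hardness H = 50.45 HV × 9.807 MPa/HV = 494.8 MPa = 4.948e+08 Pa.
As SI base values: W = 3.554 N, H = 4.948e+08 Pa, K = 4.192e-07.
Volumetric rate dV/dL = K·W/H, so: 4.192e-07 · 3.554 / 4.948e+08 = 3.011e-15 m³/m.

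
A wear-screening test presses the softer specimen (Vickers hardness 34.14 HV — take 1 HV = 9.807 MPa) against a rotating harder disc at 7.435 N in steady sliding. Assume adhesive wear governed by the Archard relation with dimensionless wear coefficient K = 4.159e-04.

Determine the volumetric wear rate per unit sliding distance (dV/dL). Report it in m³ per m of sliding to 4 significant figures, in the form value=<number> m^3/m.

The computation carries full precision, and quoted intermediates are rounded; a single final rounding to four significant figures.
Hardness H = 34.14 HV × 9.807 MPa/HV = 334.8 MPa = 3.348e+08 Pa.
In SI base units, W = 7.435 N, H = 3.348e+08 Pa, K = 4.159e-04.
Volumetric rate dV/dL = K·W/H, so: 4.159e-04 · 7.435 / 3.348e+08 = 9.236e-12 m³/m.

value=9.236e-12 m^3/m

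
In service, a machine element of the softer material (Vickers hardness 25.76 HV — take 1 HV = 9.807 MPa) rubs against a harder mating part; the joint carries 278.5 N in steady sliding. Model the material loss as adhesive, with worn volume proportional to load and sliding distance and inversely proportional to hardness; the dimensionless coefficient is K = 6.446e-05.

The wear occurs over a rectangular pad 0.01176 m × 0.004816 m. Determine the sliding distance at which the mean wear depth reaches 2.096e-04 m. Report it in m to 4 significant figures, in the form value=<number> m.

value=167.1 m

The computation maintains full float precision; intermediate values are printed rounded; rounded just once to 4 significant figures.
Hardness H = 25.76 HV × 9.807 MPa/HV = 252.6 MPa = 2.526e+08 Pa.
Contact area A = 0.01176 m × 0.004816 m = 5.664e-05 m².
In SI base units: W = 278.5 N, H = 2.526e+08 Pa, K = 6.446e-05.
Permissible volume V_lim = h_lim·A = 2.096e-04 · 5.664e-05 = 1.187e-08 m³.
So the life L = V_lim·H/(K·W) = 1.187e-08 · 2.526e+08 / (6.446e-05 · 278.5) = 167.1 m.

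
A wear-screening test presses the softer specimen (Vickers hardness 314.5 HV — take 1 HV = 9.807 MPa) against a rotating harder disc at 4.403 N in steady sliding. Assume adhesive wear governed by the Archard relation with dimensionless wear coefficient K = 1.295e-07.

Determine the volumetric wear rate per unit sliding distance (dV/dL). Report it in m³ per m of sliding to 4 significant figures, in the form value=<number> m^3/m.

value=1.849e-16 m^3/m

Printed values are rounded, and each operation holds full float precision. Rounded once at the end to 4 significant figures.
Convert: Hardness H = 314.5 HV × 9.807 MPa/HV = 3084 MPa = 3.084e+09 Pa.
In SI base units, W = 4.403 N, H = 3.084e+09 Pa, K = 1.295e-07.
Volumetric rate dV/dL = K·W/H — distance-free: 1.295e-07 · 4.403 / 3.084e+09 = 1.849e-16 m³/m.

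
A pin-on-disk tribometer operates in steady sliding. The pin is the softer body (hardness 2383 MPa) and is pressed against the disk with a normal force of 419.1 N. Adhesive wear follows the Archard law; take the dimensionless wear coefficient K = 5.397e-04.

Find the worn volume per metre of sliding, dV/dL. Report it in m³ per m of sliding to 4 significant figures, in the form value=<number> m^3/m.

Quoted intermediates are rounded, and the algebra carries exact precision — a lone final rounding: 4 significant figures.
Hardness H = 2383 MPa = 2.383e+09 Pa.
Restated in SI base units: W = 419.1 N, H = 2.383e+09 Pa, K = 5.397e-04.
Volumetric rate dV/dL = K·W/H, per unit distance: 5.397e-04 · 419.1 / 2.383e+09 = 9.492e-11 m³/m.

value=9.492e-11 m^3/m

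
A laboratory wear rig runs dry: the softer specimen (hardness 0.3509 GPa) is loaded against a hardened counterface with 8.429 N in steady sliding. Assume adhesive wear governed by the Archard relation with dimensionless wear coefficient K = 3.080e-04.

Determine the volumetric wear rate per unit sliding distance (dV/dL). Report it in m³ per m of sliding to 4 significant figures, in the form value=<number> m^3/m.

value=7.398e-12 m^3/m

Each operation carries exact precision, and intermediates are printed rounded, and one final rounding to four significant figures.
Convert: Hardness H = 0.3509 GPa = 3.509e+08 Pa.
As SI base values: W = 8.429 N, H = 3.509e+08 Pa, K = 3.080e-04.
Volumetric rate dV/dL = K·W/H (independent of L): 3.080e-04 · 8.429 / 3.509e+08 = 7.398e-12 m³/m.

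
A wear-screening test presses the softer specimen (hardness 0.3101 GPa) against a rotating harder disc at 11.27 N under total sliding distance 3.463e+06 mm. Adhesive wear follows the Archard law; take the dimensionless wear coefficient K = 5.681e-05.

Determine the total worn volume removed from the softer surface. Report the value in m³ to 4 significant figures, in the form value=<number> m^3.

value=7.150e-09 m^3

Intermediates are shown rounded, and every step holds full float precision. Rounded just once to 4 significant digits.
The distance L = 3.463e+06 mm = 3463 m.
Hardness H = 0.3101 GPa = 3.101e+08 Pa.
SI base units throughout: W = 11.27 N, H = 3.101e+08 Pa, K = 5.681e-05.
Worn volume V = K·W·L/H = 5.681e-05 · 11.27 · 3463 / 3.101e+08 = 7.150e-09 m³.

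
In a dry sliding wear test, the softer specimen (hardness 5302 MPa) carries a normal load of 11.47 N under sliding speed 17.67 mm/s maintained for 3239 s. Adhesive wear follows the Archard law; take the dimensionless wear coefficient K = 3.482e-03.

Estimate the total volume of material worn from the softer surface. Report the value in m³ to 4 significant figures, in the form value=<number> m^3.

value=4.311e-10 m^3

All working math keeps exact precision, and the intermediates are printed rounded; one final rounding: four significant digits.
Sliding speed v = 17.67 mm/s = 0.01767 m/s. Distance covered L = v·t = 0.01767 m/s × 3239 s = 57.23 m.
Hardness H = 5302 MPa = 5.302e+09 Pa.
SI base units throughout: W = 11.47 N, H = 5.302e+09 Pa, K = 3.482e-03.
Archard relation: V = K·W·L/H = 3.482e-03 · 11.47 · 57.23 / 5.302e+09 = 4.311e-10 m³.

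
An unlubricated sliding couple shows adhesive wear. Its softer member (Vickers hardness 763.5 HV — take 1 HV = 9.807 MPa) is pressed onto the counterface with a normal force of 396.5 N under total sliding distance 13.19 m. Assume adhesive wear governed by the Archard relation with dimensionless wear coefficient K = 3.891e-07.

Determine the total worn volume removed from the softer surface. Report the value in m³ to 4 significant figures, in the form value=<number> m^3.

value=2.718e-13 m^3

All working math keeps full float precision; intermediate values are shown rounded; one last rounding, at 4 significant figures.
Hardness H = 763.5 HV × 9.807 MPa/HV = 7488 MPa = 7.488e+09 Pa.
Restated in SI base units: W = 396.5 N, H = 7.488e+09 Pa, K = 3.891e-07.
Worn volume V = K·W·L/H = 3.891e-07 · 396.5 · 13.19 / 7.488e+09 = 2.718e-13 m³.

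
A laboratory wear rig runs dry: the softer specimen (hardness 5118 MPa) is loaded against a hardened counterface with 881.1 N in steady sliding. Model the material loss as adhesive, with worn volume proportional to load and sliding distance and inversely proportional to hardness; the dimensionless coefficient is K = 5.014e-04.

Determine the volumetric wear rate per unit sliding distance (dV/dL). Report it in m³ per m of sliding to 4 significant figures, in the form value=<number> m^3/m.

value=8.632e-11 m^3/m

The intermediates are displayed rounded; each operation carries exact precision. Rounded just once, at 4 significant figures.
Convert: Hardness H = 5118 MPa = 5.118e+09 Pa.
As SI base values: W = 881.1 N, H = 5.118e+09 Pa, K = 5.014e-04.
Rate of wear dV/dL = K·W/H, per unit distance: 5.014e-04 · 881.1 / 5.118e+09 = 8.632e-11 m³/m.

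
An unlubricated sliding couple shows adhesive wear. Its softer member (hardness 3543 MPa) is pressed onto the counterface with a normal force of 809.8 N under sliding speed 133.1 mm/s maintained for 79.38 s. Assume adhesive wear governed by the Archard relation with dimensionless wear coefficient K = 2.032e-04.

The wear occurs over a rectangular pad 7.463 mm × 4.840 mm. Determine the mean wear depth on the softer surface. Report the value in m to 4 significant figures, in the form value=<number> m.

Intermediate values are displayed rounded; all working math maintains exact precision, and rounded just once to four significant digits.
Sliding speed v = 133.1 mm/s = 0.1331 m/s. Distance L = v·t = 0.1331 m/s × 79.38 s = 10.57 m.
Hardness H = 3543 MPa = 3.543e+09 Pa.
Pad sides 7.463 mm × 4.840 mm = 0.007463 m × 0.004840 m. Contact area A = 0.007463 m × 0.004840 m = 3.612e-05 m².
In SI base units: W = 809.8 N, H = 3.543e+09 Pa, K = 2.032e-04.
The Archard volume V = K·W·L/H = 2.032e-04 · 809.8 · 10.57 / 3.543e+09 = 4.907e-10 m³.
Mean depth h = V/A = 4.907e-10 / 3.612e-05 = 1.359e-05 m.

value=1.359e-05 m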